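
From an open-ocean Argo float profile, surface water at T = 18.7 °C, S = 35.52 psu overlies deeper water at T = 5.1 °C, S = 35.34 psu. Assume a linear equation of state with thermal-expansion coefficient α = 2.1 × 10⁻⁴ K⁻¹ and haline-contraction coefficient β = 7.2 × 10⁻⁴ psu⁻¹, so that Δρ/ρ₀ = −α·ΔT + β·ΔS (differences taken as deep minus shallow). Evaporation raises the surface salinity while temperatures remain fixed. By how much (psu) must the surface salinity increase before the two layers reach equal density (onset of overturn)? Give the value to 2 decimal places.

Neutral buoyancy requires −α(T_deep − T_surf) + β(S_deep − S_surf′) = 0.
S_surf′ = S_deep − (α/β)·ΔT = 35.34 − (2.1 × 10⁻⁴/7.2 × 10⁻⁴)·(-13.6) = 39.3067 psu.
Increase required: 39.3067 − 35.52 = 3.7867 psu.

3.79 psu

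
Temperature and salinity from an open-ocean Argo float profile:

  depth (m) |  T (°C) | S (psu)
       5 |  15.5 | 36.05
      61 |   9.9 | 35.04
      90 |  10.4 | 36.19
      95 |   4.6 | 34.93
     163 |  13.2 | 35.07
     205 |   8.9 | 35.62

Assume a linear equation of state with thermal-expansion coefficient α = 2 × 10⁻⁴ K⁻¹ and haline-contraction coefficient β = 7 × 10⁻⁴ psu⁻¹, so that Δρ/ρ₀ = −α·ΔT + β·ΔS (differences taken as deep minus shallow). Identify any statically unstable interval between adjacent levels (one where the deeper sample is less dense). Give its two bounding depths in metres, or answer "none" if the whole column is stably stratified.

Evaluate Δρ/ρ₀ = −αΔT + βΔS across each adjacent pair:
  5–61 m: −αΔT+βΔS = −(2 × 10⁻⁴)(-5.6)+(7 × 10⁻⁴)(-1.01) = 4.1 × 10⁻⁴ → stable
  61–90 m: −αΔT+βΔS = −(2 × 10⁻⁴)(+0.5)+(7 × 10⁻⁴)(+1.15) = 7.0 × 10⁻⁴ → stable
  90–95 m: −αΔT+βΔS = −(2 × 10⁻⁴)(-5.8)+(7 × 10⁻⁴)(-1.26) = 2.8 × 10⁻⁴ → stable
  95–163 m: −αΔT+βΔS = −(2 × 10⁻⁴)(+8.6)+(7 × 10⁻⁴)(+0.14) = -1.6 × 10⁻³ → UNSTABLE
  163–205 m: −αΔT+βΔS = −(2 × 10⁻⁴)(-4.3)+(7 × 10⁻⁴)(+0.55) = 1.2 × 10⁻³ → stable
The 95–163 m interval has Δρ < 0: lighter water underlies denser water.

95–163 m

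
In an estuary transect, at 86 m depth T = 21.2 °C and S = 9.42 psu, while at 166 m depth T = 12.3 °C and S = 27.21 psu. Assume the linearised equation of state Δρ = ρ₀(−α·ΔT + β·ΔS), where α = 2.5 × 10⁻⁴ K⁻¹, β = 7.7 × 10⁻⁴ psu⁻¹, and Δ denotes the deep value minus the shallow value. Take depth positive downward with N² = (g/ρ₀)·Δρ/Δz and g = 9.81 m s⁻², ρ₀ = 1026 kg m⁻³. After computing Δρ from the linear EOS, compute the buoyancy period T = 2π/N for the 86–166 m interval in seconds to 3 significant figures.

ΔT = -8.9 K, ΔS = +17.79 psu (deep − shallow).
Δρ/ρ₀ = −αΔT + βΔS = 2.225 × 10⁻³ + 0.0136983 = 0.0159233, so Δρ ≈ 16.34 kg m⁻³.
N² = (g/ρ₀)·Δρ/Δz = g·(Δρ/ρ₀)/Δz = 9.81 × 0.0159233 / 80 = 1.9526 × 10⁻³ s⁻².
N = √(1.9526 × 10⁻³) = 0.044188 rad s⁻¹ → T = 2π/N = 142.19 s ≈ 142 s.

142 s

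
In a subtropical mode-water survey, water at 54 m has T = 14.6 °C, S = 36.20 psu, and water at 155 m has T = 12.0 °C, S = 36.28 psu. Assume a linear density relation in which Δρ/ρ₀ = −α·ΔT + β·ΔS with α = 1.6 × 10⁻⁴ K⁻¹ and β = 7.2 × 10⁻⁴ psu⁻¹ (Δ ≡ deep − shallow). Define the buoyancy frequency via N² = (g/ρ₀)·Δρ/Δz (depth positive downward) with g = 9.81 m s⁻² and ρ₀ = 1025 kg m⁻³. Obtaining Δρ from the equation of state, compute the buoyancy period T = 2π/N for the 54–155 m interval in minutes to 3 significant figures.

15.4 min

ΔT = -2.6 K, ΔS = +0.08 psu (deep − shallow).
Δρ/ρ₀ = −αΔT + βΔS = 4.16 × 10⁻⁴ + 5.76 × 10⁻⁵ = 4.736 × 10⁻⁴, so Δρ ≈ 0.4854 kg m⁻³.
N² = (g/ρ₀)·Δρ/Δz = g·(Δρ/ρ₀)/Δz = 9.81 × 4.736 × 10⁻⁴ / 101 = 4.6000 × 10⁻⁵ s⁻².
N = √(4.6000 × 10⁻⁵) = 6.7823 × 10⁻³ rad s⁻¹ → T = 2π/N = 926.41 s = 15.440 min ≈ 15.4 min.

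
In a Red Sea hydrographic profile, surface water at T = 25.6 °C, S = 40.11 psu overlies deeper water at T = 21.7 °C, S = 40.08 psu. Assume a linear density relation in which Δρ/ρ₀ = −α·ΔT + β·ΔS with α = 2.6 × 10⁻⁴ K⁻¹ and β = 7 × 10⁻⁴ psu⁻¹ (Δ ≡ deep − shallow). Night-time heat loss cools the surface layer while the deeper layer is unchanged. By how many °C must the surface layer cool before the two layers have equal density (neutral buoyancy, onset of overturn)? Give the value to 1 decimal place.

Neutral buoyancy requires Δρ = 0, i.e. −α(T_deep − T_surf′) + β(S_deep − S_surf) = 0.
T_surf′ = T_deep − (β/α)·ΔS = 21.7 − (7 × 10⁻⁴/2.6 × 10⁻⁴)·(-0.03) = 21.781 °C.
Cooling required: 25.6 − (21.781) = 3.819 °C.

3.8 °C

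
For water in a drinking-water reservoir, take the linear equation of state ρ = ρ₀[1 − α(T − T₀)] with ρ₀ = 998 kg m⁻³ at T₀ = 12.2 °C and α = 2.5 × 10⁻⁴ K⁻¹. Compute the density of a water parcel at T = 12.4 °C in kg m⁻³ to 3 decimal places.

T − T₀ = +0.2 K.
Bracket = 1 − α·(+0.2) = 1 + (-5.00 × 10⁻⁵) = 0.9999500.
ρ = 998 × 0.9999500 = 997.950 kg m⁻³.

997.950 kg m⁻³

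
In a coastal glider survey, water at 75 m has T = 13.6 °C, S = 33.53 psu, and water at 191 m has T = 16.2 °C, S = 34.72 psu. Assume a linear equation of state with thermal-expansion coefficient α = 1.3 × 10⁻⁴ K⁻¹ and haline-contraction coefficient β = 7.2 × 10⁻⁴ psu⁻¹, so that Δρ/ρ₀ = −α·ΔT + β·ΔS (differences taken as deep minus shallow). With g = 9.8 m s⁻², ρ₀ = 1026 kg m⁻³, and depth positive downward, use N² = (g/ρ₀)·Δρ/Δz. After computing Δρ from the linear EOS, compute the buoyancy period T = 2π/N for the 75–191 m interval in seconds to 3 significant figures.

949 s

ΔT = +2.6 K, ΔS = +1.19 psu (deep − shallow).
Δρ/ρ₀ = −αΔT + βΔS = -3.38 × 10⁻⁴ + 8.568 × 10⁻⁴ = 5.188 × 10⁻⁴, so Δρ ≈ 0.5323 kg m⁻³.
N² = (g/ρ₀)·Δρ/Δz = g·(Δρ/ρ₀)/Δz = 9.8 × 5.188 × 10⁻⁴ / 116 = 4.3830 × 10⁻⁵ s⁻².
N = √(4.3830 × 10⁻⁵) = 6.6204 × 10⁻³ rad s⁻¹ → T = 2π/N = 949.06 s ≈ 949 s.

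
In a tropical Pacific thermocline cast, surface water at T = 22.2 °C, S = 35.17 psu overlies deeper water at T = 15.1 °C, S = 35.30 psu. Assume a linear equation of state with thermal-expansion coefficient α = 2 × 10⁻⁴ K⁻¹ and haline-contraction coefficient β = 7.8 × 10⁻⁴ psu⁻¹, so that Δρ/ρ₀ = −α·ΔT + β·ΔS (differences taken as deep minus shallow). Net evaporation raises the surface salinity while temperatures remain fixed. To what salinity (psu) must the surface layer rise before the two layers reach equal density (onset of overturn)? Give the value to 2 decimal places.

Neutral buoyancy requires −α(T_deep − T_surf) + β(S_deep − S_surf′) = 0.
S_surf′ = S_deep − (α/β)·ΔT = 35.30 − (2 × 10⁻⁴/7.8 × 10⁻⁴)·(-7.1) = 37.1205 psu.
Increase required: 37.1205 − 35.17 = 1.9505 psu.

37.12 psu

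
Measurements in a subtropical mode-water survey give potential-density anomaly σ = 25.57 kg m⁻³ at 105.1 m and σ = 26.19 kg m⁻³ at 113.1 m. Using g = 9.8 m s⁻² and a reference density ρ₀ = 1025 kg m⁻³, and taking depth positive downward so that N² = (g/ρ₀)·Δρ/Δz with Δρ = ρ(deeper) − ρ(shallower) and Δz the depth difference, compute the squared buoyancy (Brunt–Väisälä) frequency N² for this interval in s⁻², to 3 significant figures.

Δρ = 1026.19 − 1025.57 = 0.62 kg m⁻³ over Δz = 113.1 − 105.1 = 8 m.
N² = (9.8/1025) × (0.62/8) = 7.4098 × 10⁻⁴ s⁻² ≈ 7.41 × 10⁻⁴ s⁻².

7.41 × 10⁻⁴ s⁻²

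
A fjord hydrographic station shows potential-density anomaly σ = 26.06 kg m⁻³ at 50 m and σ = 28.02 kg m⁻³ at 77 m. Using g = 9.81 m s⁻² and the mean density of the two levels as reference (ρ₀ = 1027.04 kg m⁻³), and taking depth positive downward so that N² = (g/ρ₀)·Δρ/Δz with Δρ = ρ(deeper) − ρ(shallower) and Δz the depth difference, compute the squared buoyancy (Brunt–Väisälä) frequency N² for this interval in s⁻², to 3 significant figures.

Δρ = 1028.02 − 1026.06 = 1.96 kg m⁻³ over Δz = 77 − 50 = 27 m.
N² = (9.81/1027.04) × (1.96/27) = 6.9338 × 10⁻⁴ s⁻² ≈ 6.93 × 10⁻⁴ s⁻².

6.93 × 10⁻⁴ s⁻²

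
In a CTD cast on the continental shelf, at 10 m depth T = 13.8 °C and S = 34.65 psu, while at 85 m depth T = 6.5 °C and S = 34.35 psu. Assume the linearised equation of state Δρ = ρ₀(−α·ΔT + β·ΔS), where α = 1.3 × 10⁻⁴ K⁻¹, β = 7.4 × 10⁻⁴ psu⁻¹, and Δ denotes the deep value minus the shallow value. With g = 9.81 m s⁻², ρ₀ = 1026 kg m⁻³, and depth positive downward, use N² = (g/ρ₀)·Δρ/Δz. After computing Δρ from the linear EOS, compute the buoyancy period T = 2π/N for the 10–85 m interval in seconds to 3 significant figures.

644 s

ΔT = -7.3 K, ΔS = -0.30 psu (deep − shallow).
Δρ/ρ₀ = −αΔT + βΔS = 9.49 × 10⁻⁴ − 2.22 × 10⁻⁴ = 7.27 × 10⁻⁴, so Δρ ≈ 0.7459 kg m⁻³.
N² = (g/ρ₀)·Δρ/Δz = g·(Δρ/ρ₀)/Δz = 9.81 × 7.27 × 10⁻⁴ / 75 = 9.5092 × 10⁻⁵ s⁻².
N = √(9.5092 × 10⁻⁵) = 9.7515 × 10⁻³ rad s⁻¹ → T = 2π/N = 644.33 s ≈ 644 s.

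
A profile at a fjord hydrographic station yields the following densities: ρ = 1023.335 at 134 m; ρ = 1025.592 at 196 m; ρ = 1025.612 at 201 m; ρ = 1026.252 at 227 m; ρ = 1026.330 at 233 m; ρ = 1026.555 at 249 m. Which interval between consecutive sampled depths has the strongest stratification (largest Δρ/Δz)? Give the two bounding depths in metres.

134–196 m

Compute the density gradient over each adjacent pair:
  134–196 m: Δρ/Δz = 2.257/62 = 0.036 kg m⁻⁴
  196–201 m: Δρ/Δz = 0.020/5 = 4.0 × 10⁻³ kg m⁻⁴
  201–227 m: Δρ/Δz = 0.640/26 = 0.025 kg m⁻⁴
  227–233 m: Δρ/Δz = 0.078/6 = 0.013 kg m⁻⁴
  233–249 m: Δρ/Δz = 0.225/16 = 0.014 kg m⁻⁴
The largest gradient is in the 134–196 m interval — the pycnocline.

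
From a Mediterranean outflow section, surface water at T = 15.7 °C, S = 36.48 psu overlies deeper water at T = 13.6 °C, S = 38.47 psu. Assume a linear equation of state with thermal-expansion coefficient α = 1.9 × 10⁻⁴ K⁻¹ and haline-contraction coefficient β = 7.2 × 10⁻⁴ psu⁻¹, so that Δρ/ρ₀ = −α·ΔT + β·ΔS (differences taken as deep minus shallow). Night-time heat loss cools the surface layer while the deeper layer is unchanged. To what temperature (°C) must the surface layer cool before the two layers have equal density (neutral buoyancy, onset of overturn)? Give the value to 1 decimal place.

Neutral buoyancy requires Δρ = 0, i.e. −α(T_deep − T_surf′) + β(S_deep − S_surf) = 0.
T_surf′ = T_deep − (β/α)·ΔS = 13.6 − (7.2 × 10⁻⁴/1.9 × 10⁻⁴)·(+1.99) = 6.059 °C.
Cooling required: 15.7 − (6.059) = 9.641 °C.

6.1 °C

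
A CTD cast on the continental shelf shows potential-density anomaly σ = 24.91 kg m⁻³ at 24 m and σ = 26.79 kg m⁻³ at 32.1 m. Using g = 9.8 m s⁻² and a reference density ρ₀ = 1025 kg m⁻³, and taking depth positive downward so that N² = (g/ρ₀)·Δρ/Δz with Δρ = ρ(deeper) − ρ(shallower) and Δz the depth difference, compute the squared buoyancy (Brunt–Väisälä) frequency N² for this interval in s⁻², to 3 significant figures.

Δρ = 1026.79 − 1024.91 = 1.88 kg m⁻³ over Δz = 32.1 − 24 = 8.1 m.
N² = (9.8/1025) × (1.88/8.1) = 2.2191 × 10⁻³ s⁻² ≈ 2.22 × 10⁻³ s⁻².
N² > 0, so the interval is statically stable.

2.22 × 10⁻³ s⁻²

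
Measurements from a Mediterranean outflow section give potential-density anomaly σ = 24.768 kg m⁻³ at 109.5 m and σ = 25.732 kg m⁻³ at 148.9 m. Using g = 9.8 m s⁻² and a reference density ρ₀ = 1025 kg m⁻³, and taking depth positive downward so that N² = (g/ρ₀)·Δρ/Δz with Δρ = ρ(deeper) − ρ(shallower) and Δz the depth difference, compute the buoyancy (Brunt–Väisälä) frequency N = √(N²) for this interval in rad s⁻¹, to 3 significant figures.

0.0153 rad s⁻¹

Δρ = 1025.732 − 1024.768 = 0.964 kg m⁻³ over Δz = 148.9 − 109.5 = 39.4 m.
N² = (9.8/1025) × (0.964/39.4) = 2.3393 × 10⁻⁴ s⁻².
N = √(2.3393 × 10⁻⁴) = 0.015295 rad s⁻¹ ≈ 0.0153 rad s⁻¹.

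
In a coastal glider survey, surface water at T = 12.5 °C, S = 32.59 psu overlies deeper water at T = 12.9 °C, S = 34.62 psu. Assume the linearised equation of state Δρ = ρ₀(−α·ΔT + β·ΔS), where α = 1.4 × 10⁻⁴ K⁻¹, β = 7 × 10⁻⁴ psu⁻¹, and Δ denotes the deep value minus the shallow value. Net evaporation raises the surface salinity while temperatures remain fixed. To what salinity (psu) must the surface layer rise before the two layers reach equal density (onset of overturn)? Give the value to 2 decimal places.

Neutral buoyancy requires −α(T_deep − T_surf) + β(S_deep − S_surf′) = 0.
S_surf′ = S_deep − (α/β)·ΔT = 34.62 − (1.4 × 10⁻⁴/7 × 10⁻⁴)·(+0.4) = 34.5400 psu.
Increase required: 34.5400 − 32.59 = 1.9500 psu.

34.54 psu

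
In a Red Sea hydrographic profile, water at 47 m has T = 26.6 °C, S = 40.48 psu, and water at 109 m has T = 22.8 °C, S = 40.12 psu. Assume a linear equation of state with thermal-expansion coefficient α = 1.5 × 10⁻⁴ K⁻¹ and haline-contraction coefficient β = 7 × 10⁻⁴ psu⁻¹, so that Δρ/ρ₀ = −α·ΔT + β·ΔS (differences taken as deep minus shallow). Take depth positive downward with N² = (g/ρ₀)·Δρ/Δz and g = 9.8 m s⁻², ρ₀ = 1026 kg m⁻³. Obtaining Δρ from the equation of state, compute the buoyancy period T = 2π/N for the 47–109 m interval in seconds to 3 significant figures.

ΔT = -3.8 K, ΔS = -0.36 psu (deep − shallow).
Δρ/ρ₀ = −αΔT + βΔS = 5.70 × 10⁻⁴ − 2.52 × 10⁻⁴ = 3.18 × 10⁻⁴, so Δρ ≈ 0.3263 kg m⁻³.
N² = (g/ρ₀)·Δρ/Δz = g·(Δρ/ρ₀)/Δz = 9.8 × 3.18 × 10⁻⁴ / 62 = 5.0265 × 10⁻⁵ s⁻².
N = √(5.0265 × 10⁻⁵) = 7.0898 × 10⁻³ rad s⁻¹ → T = 2π/N = 886.23 s ≈ 886 s.

886 s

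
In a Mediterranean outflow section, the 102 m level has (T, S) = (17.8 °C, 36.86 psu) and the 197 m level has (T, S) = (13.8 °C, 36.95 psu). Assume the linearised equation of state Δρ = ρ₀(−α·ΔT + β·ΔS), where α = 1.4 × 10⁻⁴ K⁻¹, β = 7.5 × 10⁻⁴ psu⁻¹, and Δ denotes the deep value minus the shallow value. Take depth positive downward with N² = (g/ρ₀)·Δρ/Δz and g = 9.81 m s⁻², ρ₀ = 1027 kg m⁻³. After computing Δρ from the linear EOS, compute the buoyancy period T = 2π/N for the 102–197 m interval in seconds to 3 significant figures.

781 s

ΔT = -4.0 K, ΔS = +0.09 psu (deep − shallow).
Δρ/ρ₀ = −αΔT + βΔS = 5.60 × 10⁻⁴ + 6.75 × 10⁻⁵ = 6.275 × 10⁻⁴, so Δρ ≈ 0.6444 kg m⁻³.
N² = (g/ρ₀)·Δρ/Δz = g·(Δρ/ρ₀)/Δz = 9.81 × 6.275 × 10⁻⁴ / 95 = 6.4798 × 10⁻⁵ s⁻².
N = √(6.4798 × 10⁻⁵) = 8.0497 × 10⁻³ rad s⁻¹ → T = 2π/N = 780.55 s ≈ 781 s.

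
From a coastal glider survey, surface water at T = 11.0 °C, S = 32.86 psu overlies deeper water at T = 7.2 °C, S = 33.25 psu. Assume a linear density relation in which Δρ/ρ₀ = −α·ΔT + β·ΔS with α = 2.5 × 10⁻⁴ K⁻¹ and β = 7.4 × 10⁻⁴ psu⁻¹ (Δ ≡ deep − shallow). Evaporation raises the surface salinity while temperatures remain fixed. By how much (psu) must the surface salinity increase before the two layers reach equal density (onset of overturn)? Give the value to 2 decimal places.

Neutral buoyancy requires −α(T_deep − T_surf) + β(S_deep − S_surf′) = 0.
S_surf′ = S_deep − (α/β)·ΔT = 33.25 − (2.5 × 10⁻⁴/7.4 × 10⁻⁴)·(-3.8) = 34.5338 psu.
Increase required: 34.5338 − 32.86 = 1.6738 psu.

1.67 psu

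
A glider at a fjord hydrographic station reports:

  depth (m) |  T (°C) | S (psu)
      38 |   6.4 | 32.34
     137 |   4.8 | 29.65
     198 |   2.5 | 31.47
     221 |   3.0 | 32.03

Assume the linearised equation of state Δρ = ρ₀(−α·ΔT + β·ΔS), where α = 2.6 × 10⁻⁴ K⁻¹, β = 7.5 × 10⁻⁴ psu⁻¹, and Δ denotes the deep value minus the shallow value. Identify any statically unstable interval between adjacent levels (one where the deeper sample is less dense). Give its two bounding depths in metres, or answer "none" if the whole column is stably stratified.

Evaluate Δρ/ρ₀ = −αΔT + βΔS across each adjacent pair:
  38–137 m: −αΔT+βΔS = −(2.6 × 10⁻⁴)(-1.6)+(7.5 × 10⁻⁴)(-2.69) = -1.6 × 10⁻³ → UNSTABLE
  137–198 m: −αΔT+βΔS = −(2.6 × 10⁻⁴)(-2.3)+(7.5 × 10⁻⁴)(+1.82) = 2.0 × 10⁻³ → stable
  198–221 m: −αΔT+βΔS = −(2.6 × 10⁻⁴)(+0.5)+(7.5 × 10⁻⁴)(+0.56) = 2.9 × 10⁻⁴ → stable
The 38–137 m interval has Δρ < 0: lighter water underlies denser water.

38–137 m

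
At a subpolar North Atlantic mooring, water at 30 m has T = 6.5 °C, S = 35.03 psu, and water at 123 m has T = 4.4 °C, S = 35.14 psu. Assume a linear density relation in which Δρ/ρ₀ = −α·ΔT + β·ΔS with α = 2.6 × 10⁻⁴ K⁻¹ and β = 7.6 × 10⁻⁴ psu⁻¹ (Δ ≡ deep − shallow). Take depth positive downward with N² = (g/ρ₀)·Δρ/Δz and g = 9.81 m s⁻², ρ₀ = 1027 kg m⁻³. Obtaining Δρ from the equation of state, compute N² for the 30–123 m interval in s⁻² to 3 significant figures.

ΔT = -2.1 K, ΔS = +0.11 psu (deep − shallow).
Δρ/ρ₀ = −αΔT + βΔS = 5.46 × 10⁻⁴ + 8.36 × 10⁻⁵ = 6.296 × 10⁻⁴, so Δρ ≈ 0.6466 kg m⁻³.
N² = (g/ρ₀)·Δρ/Δz = g·(Δρ/ρ₀)/Δz = 9.81 × 6.296 × 10⁻⁴ / 93 = 6.6413 × 10⁻⁵ s⁻² ≈ 6.64 × 10⁻⁵ s⁻².

6.64 × 10⁻⁵ s⁻²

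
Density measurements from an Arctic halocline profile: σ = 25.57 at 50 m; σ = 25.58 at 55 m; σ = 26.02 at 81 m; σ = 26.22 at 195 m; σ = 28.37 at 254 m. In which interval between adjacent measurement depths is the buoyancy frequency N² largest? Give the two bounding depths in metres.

Compute the density gradient over each adjacent pair:
  50–55 m: Δρ/Δz = 0.01/5 = 2.0 × 10⁻³ kg m⁻⁴
  55–81 m: Δρ/Δz = 0.44/26 = 0.017 kg m⁻⁴
  81–195 m: Δρ/Δz = 0.20/114 = 1.8 × 10⁻³ kg m⁻⁴
  195–254 m: Δρ/Δz = 2.15/59 = 0.036 kg m⁻⁴
The largest gradient is in the 195–254 m interval — the pycnocline.

195–254 m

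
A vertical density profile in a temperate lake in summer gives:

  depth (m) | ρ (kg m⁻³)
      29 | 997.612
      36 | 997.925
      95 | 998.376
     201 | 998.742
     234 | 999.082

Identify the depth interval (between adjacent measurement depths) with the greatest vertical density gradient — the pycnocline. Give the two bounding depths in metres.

29–36 m

Compute the density gradient over each adjacent pair:
  29–36 m: Δρ/Δz = 0.313/7 = 0.045 kg m⁻⁴
  36–95 m: Δρ/Δz = 0.451/59 = 7.6 × 10⁻³ kg m⁻⁴
  95–201 m: Δρ/Δz = 0.366/106 = 3.5 × 10⁻³ kg m⁻⁴
  201–234 m: Δρ/Δz = 0.340/33 = 0.010 kg m⁻⁴
The largest gradient is in the 29–36 m interval — the pycnocline.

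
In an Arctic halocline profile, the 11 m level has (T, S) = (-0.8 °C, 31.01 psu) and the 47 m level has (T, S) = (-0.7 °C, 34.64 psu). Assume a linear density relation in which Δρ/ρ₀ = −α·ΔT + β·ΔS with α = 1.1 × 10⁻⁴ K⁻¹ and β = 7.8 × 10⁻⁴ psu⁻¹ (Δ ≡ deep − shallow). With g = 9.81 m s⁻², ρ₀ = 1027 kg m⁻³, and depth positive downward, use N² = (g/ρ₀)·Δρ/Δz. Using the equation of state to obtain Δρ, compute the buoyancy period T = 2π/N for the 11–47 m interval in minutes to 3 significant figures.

ΔT = +0.1 K, ΔS = +3.63 psu (deep − shallow).
Δρ/ρ₀ = −αΔT + βΔS = -1.10 × 10⁻⁵ + 2.8314 × 10⁻³ = 2.8204 × 10⁻³, so Δρ ≈ 2.897 kg m⁻³.
N² = (g/ρ₀)·Δρ/Δz = g·(Δρ/ρ₀)/Δz = 9.81 × 2.8204 × 10⁻³ / 36 = 7.6856 × 10⁻⁴ s⁻².
N = √(7.6856 × 10⁻⁴) = 0.027723 rad s⁻¹ → T = 2π/N = 226.64 s = 3.7773 min ≈ 3.78 min.

3.78 min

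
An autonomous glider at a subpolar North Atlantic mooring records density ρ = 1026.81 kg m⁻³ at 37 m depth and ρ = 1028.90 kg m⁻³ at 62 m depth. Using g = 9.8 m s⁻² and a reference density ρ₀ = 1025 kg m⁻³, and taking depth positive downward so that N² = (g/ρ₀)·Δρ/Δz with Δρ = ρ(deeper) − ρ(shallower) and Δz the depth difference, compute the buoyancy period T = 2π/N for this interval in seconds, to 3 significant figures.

222 s

Δρ = 1028.90 − 1026.81 = 2.09 kg m⁻³ over Δz = 62 − 37 = 25 m.
N² = (9.8/1025) × (2.09/25) = 7.9930 × 10⁻⁴ s⁻².
N = √(7.9930 × 10⁻⁴) = 0.028272 rad s⁻¹, so T = 2π/N = 222.24 s ≈ 222 s.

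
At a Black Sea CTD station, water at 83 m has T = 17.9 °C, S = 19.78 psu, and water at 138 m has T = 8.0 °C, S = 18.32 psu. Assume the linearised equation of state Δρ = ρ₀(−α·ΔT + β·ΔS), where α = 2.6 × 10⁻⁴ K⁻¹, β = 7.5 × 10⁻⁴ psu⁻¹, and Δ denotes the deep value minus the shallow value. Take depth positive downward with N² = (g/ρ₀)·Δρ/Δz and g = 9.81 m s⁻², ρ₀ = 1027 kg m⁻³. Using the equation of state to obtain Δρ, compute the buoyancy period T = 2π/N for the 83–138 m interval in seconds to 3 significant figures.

ΔT = -9.9 K, ΔS = -1.46 psu (deep − shallow).
Δρ/ρ₀ = −αΔT + βΔS = 2.574 × 10⁻³ − 1.095 × 10⁻³ = 1.479 × 10⁻³, so Δρ ≈ 1.519 kg m⁻³.
N² = (g/ρ₀)·Δρ/Δz = g·(Δρ/ρ₀)/Δz = 9.81 × 1.479 × 10⁻³ / 55 = 2.6380 × 10⁻⁴ s⁻².
N = √(2.6380 × 10⁻⁴) = 0.016242 rad s⁻¹ → T = 2π/N = 386.85 s ≈ 387 s.

387 s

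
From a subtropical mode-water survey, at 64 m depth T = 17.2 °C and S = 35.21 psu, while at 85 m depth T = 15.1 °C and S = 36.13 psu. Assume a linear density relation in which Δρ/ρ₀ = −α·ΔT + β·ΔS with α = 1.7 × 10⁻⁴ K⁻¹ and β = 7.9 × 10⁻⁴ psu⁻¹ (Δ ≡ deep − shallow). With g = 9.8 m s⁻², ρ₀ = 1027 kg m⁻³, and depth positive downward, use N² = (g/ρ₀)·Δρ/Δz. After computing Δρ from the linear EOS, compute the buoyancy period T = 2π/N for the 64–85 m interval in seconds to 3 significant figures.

ΔT = -2.1 K, ΔS = +0.92 psu (deep − shallow).
Δρ/ρ₀ = −αΔT + βΔS = 3.57 × 10⁻⁴ + 7.268 × 10⁻⁴ = 1.0838 × 10⁻³, so Δρ ≈ 1.113 kg m⁻³.
N² = (g/ρ₀)·Δρ/Δz = g·(Δρ/ρ₀)/Δz = 9.8 × 1.0838 × 10⁻³ / 21 = 5.0577 × 10⁻⁴ s⁻².
N = √(5.0577 × 10⁻⁴) = 0.022489 rad s⁻¹ → T = 2π/N = 279.39 s ≈ 279 s.

279 s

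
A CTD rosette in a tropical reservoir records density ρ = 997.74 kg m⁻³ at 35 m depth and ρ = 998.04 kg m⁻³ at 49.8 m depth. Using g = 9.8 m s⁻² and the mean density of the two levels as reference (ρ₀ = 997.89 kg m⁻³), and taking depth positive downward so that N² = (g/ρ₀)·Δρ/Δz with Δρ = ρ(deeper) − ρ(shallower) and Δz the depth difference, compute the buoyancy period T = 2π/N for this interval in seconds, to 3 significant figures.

445 s

Δρ = 998.04 − 997.74 = 0.30 kg m⁻³ over Δz = 49.8 − 35 = 14.8 m.
N² = (9.8/997.89) × (0.30/14.8) = 1.9907 × 10⁻⁴ s⁻².
N = √(1.9907 × 10⁻⁴) = 0.014109 rad s⁻¹, so T = 2π/N = 445.33 s ≈ 445 s.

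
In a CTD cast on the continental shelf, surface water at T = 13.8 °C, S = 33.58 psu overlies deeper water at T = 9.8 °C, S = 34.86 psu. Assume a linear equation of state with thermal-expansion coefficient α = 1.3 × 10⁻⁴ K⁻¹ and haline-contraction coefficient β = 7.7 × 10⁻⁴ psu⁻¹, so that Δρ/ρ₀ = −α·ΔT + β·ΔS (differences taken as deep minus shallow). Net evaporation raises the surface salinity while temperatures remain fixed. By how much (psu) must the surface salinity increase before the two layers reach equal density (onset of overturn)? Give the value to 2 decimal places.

Neutral buoyancy requires −α(T_deep − T_surf) + β(S_deep − S_surf′) = 0.
S_surf′ = S_deep − (α/β)·ΔT = 34.86 − (1.3 × 10⁻⁴/7.7 × 10⁻⁴)·(-4.0) = 35.5353 psu.
Increase required: 35.5353 − 33.58 = 1.9553 psu.

1.96 psu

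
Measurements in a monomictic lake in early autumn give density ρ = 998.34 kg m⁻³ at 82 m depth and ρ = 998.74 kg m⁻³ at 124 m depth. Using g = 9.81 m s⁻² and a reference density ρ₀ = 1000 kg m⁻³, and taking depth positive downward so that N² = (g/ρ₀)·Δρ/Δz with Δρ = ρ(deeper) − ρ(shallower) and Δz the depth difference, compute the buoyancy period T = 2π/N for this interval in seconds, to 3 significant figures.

650 s

Δρ = 998.74 − 998.34 = 0.40 kg m⁻³ over Δz = 124 − 82 = 42 m.
N² = (9.81/1000) × (0.40/42) = 9.3429 × 10⁻⁵ s⁻².
N = √(9.3429 × 10⁻⁵) = 9.6659 × 10⁻³ rad s⁻¹, so T = 2π/N = 650.04 s ≈ 650 s.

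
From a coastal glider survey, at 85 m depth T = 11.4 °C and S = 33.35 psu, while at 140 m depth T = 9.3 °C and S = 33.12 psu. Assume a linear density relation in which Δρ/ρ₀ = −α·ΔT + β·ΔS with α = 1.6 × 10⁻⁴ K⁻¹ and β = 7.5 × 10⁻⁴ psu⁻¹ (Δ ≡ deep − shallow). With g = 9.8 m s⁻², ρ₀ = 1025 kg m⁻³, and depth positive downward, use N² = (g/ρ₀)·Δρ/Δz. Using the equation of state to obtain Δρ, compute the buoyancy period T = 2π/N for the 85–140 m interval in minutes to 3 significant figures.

ΔT = -2.1 K, ΔS = -0.23 psu (deep − shallow).
Δρ/ρ₀ = −αΔT + βΔS = 3.36 × 10⁻⁴ − 1.725 × 10⁻⁴ = 1.635 × 10⁻⁴, so Δρ ≈ 0.1676 kg m⁻³.
N² = (g/ρ₀)·Δρ/Δz = g·(Δρ/ρ₀)/Δz = 9.8 × 1.635 × 10⁻⁴ / 55 = 2.9133 × 10⁻⁵ s⁻².
N = √(2.9133 × 10⁻⁵) = 5.3975 × 10⁻³ rad s⁻¹ → T = 2π/N = 1.1641 × 10³ s = 19.402 min ≈ 19.4 min.

19.4 min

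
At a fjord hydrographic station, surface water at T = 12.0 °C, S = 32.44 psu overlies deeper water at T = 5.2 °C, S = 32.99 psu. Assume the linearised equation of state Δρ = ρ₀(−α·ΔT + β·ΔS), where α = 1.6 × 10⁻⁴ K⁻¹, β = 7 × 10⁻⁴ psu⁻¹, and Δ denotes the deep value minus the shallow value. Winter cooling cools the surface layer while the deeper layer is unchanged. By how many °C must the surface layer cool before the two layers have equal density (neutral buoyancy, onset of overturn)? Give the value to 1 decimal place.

Neutral buoyancy requires Δρ = 0, i.e. −α(T_deep − T_surf′) + β(S_deep − S_surf) = 0.
T_surf′ = T_deep − (β/α)·ΔS = 5.2 − (7 × 10⁻⁴/1.6 × 10⁻⁴)·(+0.55) = 2.794 °C.
Cooling required: 12.0 − (2.794) = 9.206 °C.

9.2 °C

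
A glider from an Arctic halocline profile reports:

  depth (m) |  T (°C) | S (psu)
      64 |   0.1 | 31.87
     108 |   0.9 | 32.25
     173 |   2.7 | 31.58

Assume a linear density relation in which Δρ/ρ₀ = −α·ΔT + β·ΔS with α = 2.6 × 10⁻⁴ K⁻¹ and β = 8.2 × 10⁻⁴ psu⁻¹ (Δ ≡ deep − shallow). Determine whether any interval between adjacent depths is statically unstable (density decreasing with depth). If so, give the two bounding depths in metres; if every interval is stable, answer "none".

108–173 m

Evaluate Δρ/ρ₀ = −αΔT + βΔS across each adjacent pair:
  64–108 m: −αΔT+βΔS = −(2.6 × 10⁻⁴)(+0.8)+(8.2 × 10⁻⁴)(+0.38) = 1.0 × 10⁻⁴ → stable
  108–173 m: −αΔT+βΔS = −(2.6 × 10⁻⁴)(+1.8)+(8.2 × 10⁻⁴)(-0.67) = -1.0 × 10⁻³ → UNSTABLE
The 108–173 m interval has Δρ < 0: lighter water underlies denser water.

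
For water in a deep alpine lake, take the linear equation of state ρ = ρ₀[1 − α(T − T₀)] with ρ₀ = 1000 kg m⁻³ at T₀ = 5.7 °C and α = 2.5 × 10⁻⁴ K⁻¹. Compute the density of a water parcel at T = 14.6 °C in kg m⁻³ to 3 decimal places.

T − T₀ = +8.9 K.
Bracket = 1 − α·(+8.9) = 1 + (-2.225 × 10⁻³) = 0.9977750.
ρ = 1000 × 0.9977750 = 997.775 kg m⁻³.

997.775 kg m⁻³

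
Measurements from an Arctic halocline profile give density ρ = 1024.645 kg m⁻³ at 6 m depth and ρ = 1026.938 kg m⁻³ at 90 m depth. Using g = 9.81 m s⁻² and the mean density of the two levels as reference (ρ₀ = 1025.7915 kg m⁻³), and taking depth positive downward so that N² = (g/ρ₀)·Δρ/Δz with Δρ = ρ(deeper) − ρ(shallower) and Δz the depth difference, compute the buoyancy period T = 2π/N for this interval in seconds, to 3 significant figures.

389 s

Δρ = 1026.938 − 1024.645 = 2.293 kg m⁻³ over Δz = 90 − 6 = 84 m.
N² = (9.81/1025.7915) × (2.293/84) = 2.6106 × 10⁻⁴ s⁻².
N = √(2.6106 × 10⁻⁴) = 0.016157 rad s⁻¹, so T = 2π/N = 388.88 s ≈ 389 s.
Since Δρ > 0 the layer is stably stratified.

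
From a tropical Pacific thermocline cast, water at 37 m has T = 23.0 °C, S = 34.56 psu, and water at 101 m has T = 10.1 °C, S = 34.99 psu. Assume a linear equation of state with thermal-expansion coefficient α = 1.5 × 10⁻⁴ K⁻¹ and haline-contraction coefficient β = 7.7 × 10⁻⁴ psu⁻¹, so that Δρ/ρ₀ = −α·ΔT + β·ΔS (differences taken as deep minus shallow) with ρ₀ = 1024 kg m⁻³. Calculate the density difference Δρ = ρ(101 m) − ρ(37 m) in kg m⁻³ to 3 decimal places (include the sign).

ΔT = -12.9 K, ΔS = +0.43 psu (deep − shallow).
Δρ/ρ₀ = −(1.5 × 10⁻⁴)(-12.9) + (7.7 × 10⁻⁴)(+0.43) = 2.2661 × 10⁻³.
Δρ = 1024 × (2.2661 × 10⁻³) = +2.320 kg m⁻³.
Positive Δρ: denser below, stable.

+2.320 kg m⁻³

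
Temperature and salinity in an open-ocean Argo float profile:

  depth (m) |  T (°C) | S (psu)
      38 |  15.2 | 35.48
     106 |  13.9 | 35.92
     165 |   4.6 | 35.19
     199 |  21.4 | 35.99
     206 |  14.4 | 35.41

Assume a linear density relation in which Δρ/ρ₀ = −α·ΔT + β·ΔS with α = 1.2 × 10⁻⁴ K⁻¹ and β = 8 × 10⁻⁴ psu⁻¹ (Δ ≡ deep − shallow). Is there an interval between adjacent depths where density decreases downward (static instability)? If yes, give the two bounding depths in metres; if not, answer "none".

Evaluate Δρ/ρ₀ = −αΔT + βΔS across each adjacent pair:
  38–106 m: −αΔT+βΔS = −(1.2 × 10⁻⁴)(-1.3)+(8 × 10⁻⁴)(+0.44) = 5.1 × 10⁻⁴ → stable
  106–165 m: −αΔT+βΔS = −(1.2 × 10⁻⁴)(-9.3)+(8 × 10⁻⁴)(-0.73) = 5.3 × 10⁻⁴ → stable
  165–199 m: −αΔT+βΔS = −(1.2 × 10⁻⁴)(+16.8)+(8 × 10⁻⁴)(+0.80) = -1.4 × 10⁻³ → UNSTABLE
  199–206 m: −αΔT+βΔS = −(1.2 × 10⁻⁴)(-7.0)+(8 × 10⁻⁴)(-0.58) = 3.8 × 10⁻⁴ → stable
The 165–199 m interval has Δρ < 0: lighter water underlies denser water.

165–199 m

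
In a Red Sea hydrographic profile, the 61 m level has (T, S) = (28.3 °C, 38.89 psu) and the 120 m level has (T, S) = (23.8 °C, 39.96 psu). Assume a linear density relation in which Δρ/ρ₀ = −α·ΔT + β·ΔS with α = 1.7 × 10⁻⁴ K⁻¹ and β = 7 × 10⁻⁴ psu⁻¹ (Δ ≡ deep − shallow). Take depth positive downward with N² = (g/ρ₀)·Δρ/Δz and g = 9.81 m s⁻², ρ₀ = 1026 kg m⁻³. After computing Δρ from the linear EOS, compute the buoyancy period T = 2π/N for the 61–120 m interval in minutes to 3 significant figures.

6.60 min

ΔT = -4.5 K, ΔS = +1.07 psu (deep − shallow).
Δρ/ρ₀ = −αΔT + βΔS = 7.65 × 10⁻⁴ + 7.49 × 10⁻⁴ = 1.514 × 10⁻³, so Δρ ≈ 1.553 kg m⁻³.
N² = (g/ρ₀)·Δρ/Δz = g·(Δρ/ρ₀)/Δz = 9.81 × 1.514 × 10⁻³ / 59 = 2.5173 × 10⁻⁴ s⁻².
N = √(2.5173 × 10⁻⁴) = 0.015866 rad s⁻¹ → T = 2π/N = 396.02 s = 6.6003 min ≈ 6.60 min.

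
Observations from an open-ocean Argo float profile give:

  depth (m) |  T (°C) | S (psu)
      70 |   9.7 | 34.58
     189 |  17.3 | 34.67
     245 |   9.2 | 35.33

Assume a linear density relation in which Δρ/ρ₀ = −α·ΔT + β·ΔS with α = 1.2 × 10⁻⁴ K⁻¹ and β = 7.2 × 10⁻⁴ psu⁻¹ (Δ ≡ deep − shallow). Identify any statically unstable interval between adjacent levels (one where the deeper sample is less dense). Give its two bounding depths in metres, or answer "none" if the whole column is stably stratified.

70–189 m

Evaluate Δρ/ρ₀ = −αΔT + βΔS across each adjacent pair:
  70–189 m: −αΔT+βΔS = −(1.2 × 10⁻⁴)(+7.6)+(7.2 × 10⁻⁴)(+0.09) = -8.5 × 10⁻⁴ → UNSTABLE
  189–245 m: −αΔT+βΔS = −(1.2 × 10⁻⁴)(-8.1)+(7.2 × 10⁻⁴)(+0.66) = 1.4 × 10⁻³ → stable
The 70–189 m interval has Δρ < 0: lighter water underlies denser water.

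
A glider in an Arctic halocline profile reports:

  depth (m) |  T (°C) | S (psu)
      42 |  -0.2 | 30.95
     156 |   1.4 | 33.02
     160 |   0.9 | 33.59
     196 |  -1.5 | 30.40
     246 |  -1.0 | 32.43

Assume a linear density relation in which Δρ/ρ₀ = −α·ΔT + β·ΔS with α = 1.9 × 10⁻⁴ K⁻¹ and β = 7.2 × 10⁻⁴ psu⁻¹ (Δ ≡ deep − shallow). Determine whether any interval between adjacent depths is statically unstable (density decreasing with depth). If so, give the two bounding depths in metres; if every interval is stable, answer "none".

160–196 m

Evaluate Δρ/ρ₀ = −αΔT + βΔS across each adjacent pair:
  42–156 m: −αΔT+βΔS = −(1.9 × 10⁻⁴)(+1.6)+(7.2 × 10⁻⁴)(+2.07) = 1.2 × 10⁻³ → stable
  156–160 m: −αΔT+βΔS = −(1.9 × 10⁻⁴)(-0.5)+(7.2 × 10⁻⁴)(+0.57) = 5.1 × 10⁻⁴ → stable
  160–196 m: −αΔT+βΔS = −(1.9 × 10⁻⁴)(-2.4)+(7.2 × 10⁻⁴)(-3.19) = -1.8 × 10⁻³ → UNSTABLE
  196–246 m: −αΔT+βΔS = −(1.9 × 10⁻⁴)(+0.5)+(7.2 × 10⁻⁴)(+2.03) = 1.4 × 10⁻³ → stable
The 160–196 m interval has Δρ < 0: lighter water underlies denser water.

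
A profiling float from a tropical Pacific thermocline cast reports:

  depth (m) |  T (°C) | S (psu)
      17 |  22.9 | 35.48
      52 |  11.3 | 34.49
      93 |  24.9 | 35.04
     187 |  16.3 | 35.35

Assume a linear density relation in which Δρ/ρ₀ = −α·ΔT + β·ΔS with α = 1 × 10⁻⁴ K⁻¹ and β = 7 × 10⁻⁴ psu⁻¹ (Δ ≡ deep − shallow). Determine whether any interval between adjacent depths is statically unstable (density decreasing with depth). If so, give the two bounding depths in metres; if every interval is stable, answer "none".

Evaluate Δρ/ρ₀ = −αΔT + βΔS across each adjacent pair:
  17–52 m: −αΔT+βΔS = −(1 × 10⁻⁴)(-11.6)+(7 × 10⁻⁴)(-0.99) = 4.7 × 10⁻⁴ → stable
  52–93 m: −αΔT+βΔS = −(1 × 10⁻⁴)(+13.6)+(7 × 10⁻⁴)(+0.55) = -9.8 × 10⁻⁴ → UNSTABLE
  93–187 m: −αΔT+βΔS = −(1 × 10⁻⁴)(-8.6)+(7 × 10⁻⁴)(+0.31) = 1.1 × 10⁻³ → stable
The 52–93 m interval has Δρ < 0: lighter water underlies denser water.

52–93 m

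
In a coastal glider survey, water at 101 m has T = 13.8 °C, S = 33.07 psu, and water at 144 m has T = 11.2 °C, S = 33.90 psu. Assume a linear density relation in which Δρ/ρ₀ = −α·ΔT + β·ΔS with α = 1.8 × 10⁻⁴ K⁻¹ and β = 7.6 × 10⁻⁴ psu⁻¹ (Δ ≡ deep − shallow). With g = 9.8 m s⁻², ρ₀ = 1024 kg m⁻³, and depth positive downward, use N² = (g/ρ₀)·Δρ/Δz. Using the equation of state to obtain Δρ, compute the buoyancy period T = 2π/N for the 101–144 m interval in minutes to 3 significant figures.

ΔT = -2.6 K, ΔS = +0.83 psu (deep − shallow).
Δρ/ρ₀ = −αΔT + βΔS = 4.68 × 10⁻⁴ + 6.308 × 10⁻⁴ = 1.0988 × 10⁻³, so Δρ ≈ 1.125 kg m⁻³.
N² = (g/ρ₀)·Δρ/Δz = g·(Δρ/ρ₀)/Δz = 9.8 × 1.0988 × 10⁻³ / 43 = 2.5042 × 10⁻⁴ s⁻².
N = √(2.5042 × 10⁻⁴) = 0.015825 rad s⁻¹ → T = 2π/N = 397.04 s = 6.6173 min ≈ 6.62 min.

6.62 min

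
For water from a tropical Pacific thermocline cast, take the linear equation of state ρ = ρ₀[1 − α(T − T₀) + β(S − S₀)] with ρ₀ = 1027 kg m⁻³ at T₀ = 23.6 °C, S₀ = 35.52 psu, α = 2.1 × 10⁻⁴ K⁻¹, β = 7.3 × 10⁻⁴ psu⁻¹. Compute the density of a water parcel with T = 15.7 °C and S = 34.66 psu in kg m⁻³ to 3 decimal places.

1028.059 kg m⁻³

T − T₀ = -7.9 K, S − S₀ = -0.86 psu.
Bracket = 1 − α·(-7.9) + β·(-0.86) = 1 + (1.0312 × 10⁻³) = 1.0010312.
ρ = 1027 × 1.0010312 = 1028.059 kg m⁻³.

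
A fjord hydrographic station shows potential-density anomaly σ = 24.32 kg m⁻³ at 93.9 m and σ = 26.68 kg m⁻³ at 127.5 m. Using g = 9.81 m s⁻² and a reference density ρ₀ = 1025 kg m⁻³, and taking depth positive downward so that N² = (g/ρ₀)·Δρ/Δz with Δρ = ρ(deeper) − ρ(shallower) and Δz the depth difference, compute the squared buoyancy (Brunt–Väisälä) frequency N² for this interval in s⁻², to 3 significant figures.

Δρ = 1026.68 − 1024.32 = 2.36 kg m⁻³ over Δz = 127.5 − 93.9 = 33.6 m.
N² = (9.81/1025) × (2.36/33.6) = 6.7223 × 10⁻⁴ s⁻² ≈ 6.72 × 10⁻⁴ s⁻².
A positive N² confirms static stability across the interval.

6.72 × 10⁻⁴ s⁻²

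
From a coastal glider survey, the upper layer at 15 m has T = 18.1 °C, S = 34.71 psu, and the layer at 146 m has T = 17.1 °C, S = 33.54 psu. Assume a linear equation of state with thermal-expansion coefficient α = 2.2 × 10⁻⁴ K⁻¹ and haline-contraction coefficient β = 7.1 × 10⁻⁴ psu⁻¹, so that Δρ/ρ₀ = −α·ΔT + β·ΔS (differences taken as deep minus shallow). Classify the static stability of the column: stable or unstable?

ΔT = 17.1 − 18.1 = -1.0 K and ΔS = 33.54 − 34.71 = -1.17 psu (deep − shallow).
−αΔT = 2.20 × 10⁻⁴; βΔS = -8.307 × 10⁻⁴; sum Δρ/ρ₀ = -6.107 × 10⁻⁴.
Δρ/ρ₀ < 0, so Δρ < 0: deeper water is lighter → statically unstable; the column would overturn.

unstable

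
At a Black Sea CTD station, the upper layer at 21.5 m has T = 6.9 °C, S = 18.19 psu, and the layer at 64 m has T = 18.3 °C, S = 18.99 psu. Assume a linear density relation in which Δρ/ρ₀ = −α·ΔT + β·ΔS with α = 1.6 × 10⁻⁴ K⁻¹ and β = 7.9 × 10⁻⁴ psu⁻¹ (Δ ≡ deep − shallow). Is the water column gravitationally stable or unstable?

ΔT = 18.3 − 6.9 = +11.4 K and ΔS = 18.99 − 18.19 = +0.80 psu (deep − shallow).
−αΔT = -1.824 × 10⁻³; βΔS = 6.32 × 10⁻⁴; sum Δρ/ρ₀ = -1.192 × 10⁻³.
Δρ/ρ₀ < 0, so Δρ < 0: deeper water is lighter → statically unstable; the column would overturn.

unstable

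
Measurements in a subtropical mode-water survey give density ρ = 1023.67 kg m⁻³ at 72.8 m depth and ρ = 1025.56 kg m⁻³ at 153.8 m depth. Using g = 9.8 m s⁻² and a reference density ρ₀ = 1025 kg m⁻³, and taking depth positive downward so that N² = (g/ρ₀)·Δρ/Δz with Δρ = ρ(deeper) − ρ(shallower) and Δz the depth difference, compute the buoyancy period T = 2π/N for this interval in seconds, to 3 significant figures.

421 s

Δρ = 1025.56 − 1023.67 = 1.89 kg m⁻³ over Δz = 153.8 − 72.8 = 81 m.
N² = (9.8/1025) × (1.89/81) = 2.2309 × 10⁻⁴ s⁻².
N = √(2.2309 × 10⁻⁴) = 0.014936 rad s⁻¹, so T = 2π/N = 420.67 s ≈ 421 s.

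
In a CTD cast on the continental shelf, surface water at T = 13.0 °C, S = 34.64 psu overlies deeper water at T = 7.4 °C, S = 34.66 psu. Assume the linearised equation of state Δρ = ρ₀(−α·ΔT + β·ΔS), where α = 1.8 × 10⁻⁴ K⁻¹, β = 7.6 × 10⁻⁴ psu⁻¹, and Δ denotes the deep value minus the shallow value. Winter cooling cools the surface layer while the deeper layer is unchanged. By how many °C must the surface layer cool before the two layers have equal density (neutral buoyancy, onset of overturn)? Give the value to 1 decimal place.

Neutral buoyancy requires Δρ = 0, i.e. −α(T_deep − T_surf′) + β(S_deep − S_surf) = 0.
T_surf′ = T_deep − (β/α)·ΔS = 7.4 − (7.6 × 10⁻⁴/1.8 × 10⁻⁴)·(+0.02) = 7.316 °C.
Cooling required: 13.0 − (7.316) = 5.684 °C.

5.7 °C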